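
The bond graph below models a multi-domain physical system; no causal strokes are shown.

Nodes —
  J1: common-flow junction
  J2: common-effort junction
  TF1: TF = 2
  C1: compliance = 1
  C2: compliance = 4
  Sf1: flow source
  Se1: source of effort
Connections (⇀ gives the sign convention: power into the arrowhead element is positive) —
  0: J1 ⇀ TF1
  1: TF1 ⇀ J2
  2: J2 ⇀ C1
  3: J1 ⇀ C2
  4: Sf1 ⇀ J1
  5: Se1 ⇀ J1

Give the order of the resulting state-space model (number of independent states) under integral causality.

β4 →Sf1  (Sf1 fixes flow; stroke at Sf1)
β5 →J1  (Se1: effort source, stroke at far end)
β0 →J1  (1-jn J1 has f-setter on 4)
β3 →J1  (1-jn J1 has f-setter on 4)
β1 →TF1  (TF TF1: opposite of bond 0)
β2 →J2  (J2 needs exactly one e-in)

2  (C1, C2 all integral)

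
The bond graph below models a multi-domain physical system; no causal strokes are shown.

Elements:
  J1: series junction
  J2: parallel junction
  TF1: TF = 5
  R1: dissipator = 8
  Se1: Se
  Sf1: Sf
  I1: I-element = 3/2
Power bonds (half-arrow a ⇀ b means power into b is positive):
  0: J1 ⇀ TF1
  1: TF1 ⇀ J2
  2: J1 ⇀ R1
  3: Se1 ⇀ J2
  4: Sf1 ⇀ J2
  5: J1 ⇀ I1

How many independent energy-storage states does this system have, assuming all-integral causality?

1  (I1 all integral)

bond 3 →J2  (Se1 fixes effort; stroke away)
bond 4 →Sf1  (Sf1 (Sf) sets flow on bond)
bond 1 →TF1  (common-e at J2 fixed by 3)
bond 0 →J1  (through TF1, causality passes straight; one stroke at TF1)
bond 5 →I1  (I1: I, integral causality)
bond 2 →J1  (common-f at J1 fixed by 5)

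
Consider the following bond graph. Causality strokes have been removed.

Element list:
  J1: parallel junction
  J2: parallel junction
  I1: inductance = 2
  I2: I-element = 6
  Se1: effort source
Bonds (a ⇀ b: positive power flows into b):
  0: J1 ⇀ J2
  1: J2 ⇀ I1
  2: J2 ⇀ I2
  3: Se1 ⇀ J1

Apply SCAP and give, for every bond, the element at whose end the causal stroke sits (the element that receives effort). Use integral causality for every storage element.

#0 stroke→J2
#1 stroke→I1
#2 stroke→I2
#3 stroke→J1

#3 |J1  (source Se1 imposes e)
#0 |J2  (0-jn J1 has e-setter on 3)
#1 |I1  (J2: bond 0 brought effort, rest push out)
#2 |I2  (J2: bond 0 brought effort, rest push out)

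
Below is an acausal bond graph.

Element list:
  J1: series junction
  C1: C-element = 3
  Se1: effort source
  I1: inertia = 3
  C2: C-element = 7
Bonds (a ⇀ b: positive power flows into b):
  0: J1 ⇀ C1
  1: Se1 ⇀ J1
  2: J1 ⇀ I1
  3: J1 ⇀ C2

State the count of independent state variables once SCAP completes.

3  (C1, C2, I1 all integral)

β1 |J1  (source Se1 imposes e)
β0 |J1  (prefer integral on C1)
β2 |I1  (prefer integral on I1)
β3 |J1  (J1: bond 2 brought flow, rest push out)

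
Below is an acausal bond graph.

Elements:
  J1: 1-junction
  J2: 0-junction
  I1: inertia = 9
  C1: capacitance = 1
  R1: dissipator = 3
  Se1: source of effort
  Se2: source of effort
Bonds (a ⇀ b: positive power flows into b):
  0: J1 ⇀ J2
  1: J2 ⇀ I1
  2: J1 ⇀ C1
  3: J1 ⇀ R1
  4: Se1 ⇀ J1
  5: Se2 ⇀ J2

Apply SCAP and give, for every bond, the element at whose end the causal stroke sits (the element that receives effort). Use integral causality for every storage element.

b0 |J1
b1 |I1
b2 |J1
b3 |R1
b4 |J1
b5 |J2

bond 4 →J1  (source Se1 imposes e)
bond 5 →J2  (Se2: effort source, stroke at far end)
bond 0 →J1  (J2 effort already set via bond 5)
bond 1 →I1  (0-jn J2 has e-setter on 5)
bond 2 →J1  (prefer integral on C1)
bond 3 →R1  (closing 1-jn rule on J1)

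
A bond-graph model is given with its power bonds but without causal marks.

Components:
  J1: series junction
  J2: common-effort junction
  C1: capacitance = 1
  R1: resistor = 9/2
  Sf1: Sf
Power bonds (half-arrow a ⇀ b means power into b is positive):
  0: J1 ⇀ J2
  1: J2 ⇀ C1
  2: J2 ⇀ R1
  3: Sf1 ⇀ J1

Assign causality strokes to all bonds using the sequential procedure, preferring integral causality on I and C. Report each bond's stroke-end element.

b0 |J1
b1 |J2
b2 |R1
b3 |Sf1

#3 →Sf1  (source Sf1 imposes f)
#0 →J1  (J1 flow already set via bond 3)
#1 →J2  (C1: C, integral causality)
#2 →R1  (J2 effort already set via bond 1)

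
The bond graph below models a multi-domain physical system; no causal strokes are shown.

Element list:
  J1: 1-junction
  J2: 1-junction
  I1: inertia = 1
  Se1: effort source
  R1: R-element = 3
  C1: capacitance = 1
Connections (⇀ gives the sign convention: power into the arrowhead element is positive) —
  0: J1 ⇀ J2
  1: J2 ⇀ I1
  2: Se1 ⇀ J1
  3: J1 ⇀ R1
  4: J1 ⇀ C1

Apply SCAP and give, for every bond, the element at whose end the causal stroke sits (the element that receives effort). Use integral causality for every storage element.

bond 2 |J1  (Se1 (Se) sets effort on bond)
bond 1 |I1  (prefer integral on I1)
bond 0 |J2  (J2: bond 1 brought flow, rest push out)
bond 3 |J1  (J1 flow already set via bond 0)
bond 4 |J1  (common-f at J1 fixed by 0)

b0 stroke at J2
b1 stroke at I1
b2 stroke at J1
b3 stroke at J1
b4 stroke at J1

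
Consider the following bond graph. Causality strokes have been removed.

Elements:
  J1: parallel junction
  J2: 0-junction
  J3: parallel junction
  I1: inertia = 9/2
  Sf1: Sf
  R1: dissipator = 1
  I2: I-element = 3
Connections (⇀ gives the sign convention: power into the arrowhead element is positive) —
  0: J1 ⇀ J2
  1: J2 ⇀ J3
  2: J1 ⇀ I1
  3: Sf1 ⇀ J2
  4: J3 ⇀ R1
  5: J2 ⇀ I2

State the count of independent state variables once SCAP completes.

2  (I1, I2 all integral)

β3 |Sf1  (Sf1 (Sf) sets flow on bond)
β2 |I1  (prefer integral on I1)
β0 |J1  (J1 needs exactly one e-in)
β5 |I2  (I2 outputs flow p/I2)
β1 |J2  (J2 needs exactly one e-in)
β4 |J3  (J3 needs exactly one e-in)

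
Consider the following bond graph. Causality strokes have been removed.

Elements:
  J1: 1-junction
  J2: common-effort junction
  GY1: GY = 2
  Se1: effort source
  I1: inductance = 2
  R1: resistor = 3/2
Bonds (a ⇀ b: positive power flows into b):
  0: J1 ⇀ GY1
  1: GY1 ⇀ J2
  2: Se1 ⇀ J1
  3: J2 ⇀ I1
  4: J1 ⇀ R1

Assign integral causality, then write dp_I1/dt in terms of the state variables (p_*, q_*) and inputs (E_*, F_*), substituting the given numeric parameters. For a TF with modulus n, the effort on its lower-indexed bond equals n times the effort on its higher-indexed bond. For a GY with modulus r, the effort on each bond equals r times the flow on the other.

β2 stroke→J1  (Se1 fixes effort; stroke away)
β3 stroke→I1  (I1: I, integral causality)
β1 stroke→J2  (closing 0-jn rule on J2)
β0 stroke→J1  (GY GY1: same side as bond 1)
β4 stroke→R1  (only one flow-in slot at J1)

dp_I1/dt = 4*E_Se1/3 - 4*p_I1/3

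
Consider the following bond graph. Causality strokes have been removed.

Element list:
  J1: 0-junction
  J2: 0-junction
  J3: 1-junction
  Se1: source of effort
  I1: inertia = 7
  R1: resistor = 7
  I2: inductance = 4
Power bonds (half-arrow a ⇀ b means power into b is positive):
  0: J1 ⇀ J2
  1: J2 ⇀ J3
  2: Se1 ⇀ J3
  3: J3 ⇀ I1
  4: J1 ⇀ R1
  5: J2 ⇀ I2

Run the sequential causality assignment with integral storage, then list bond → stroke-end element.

b0 stroke→J2
b1 stroke→J3
b2 stroke→J3
b3 stroke→I1
b4 stroke→J1
b5 stroke→I2

b2 |J3  (Se1 fixes effort; stroke away)
b3 |I1  (prefer integral on I1)
b1 |J3  (J3 flow already set via bond 3)
b5 |I2  (I2 outputs flow p/I2)
b0 |J2  (J2 needs exactly one e-in)
b4 |J1  (J1: last free bond brings effort in)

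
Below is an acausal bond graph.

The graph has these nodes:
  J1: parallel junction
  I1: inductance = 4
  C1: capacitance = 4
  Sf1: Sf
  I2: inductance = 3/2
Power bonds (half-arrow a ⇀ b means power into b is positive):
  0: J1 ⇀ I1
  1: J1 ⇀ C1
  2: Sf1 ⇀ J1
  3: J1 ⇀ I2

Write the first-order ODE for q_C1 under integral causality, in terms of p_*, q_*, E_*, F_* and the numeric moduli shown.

dq_C1/dt = F_Sf1 - p_I1/4 - 2*p_I2/3

#2 stroke→Sf1  (Sf1: flow source, stroke at near end)
#0 stroke→I1  (prefer integral on I1)
#1 stroke→J1  (C1 integral (e out))
#3 stroke→I2  (J1: bond 1 brought effort, rest push out)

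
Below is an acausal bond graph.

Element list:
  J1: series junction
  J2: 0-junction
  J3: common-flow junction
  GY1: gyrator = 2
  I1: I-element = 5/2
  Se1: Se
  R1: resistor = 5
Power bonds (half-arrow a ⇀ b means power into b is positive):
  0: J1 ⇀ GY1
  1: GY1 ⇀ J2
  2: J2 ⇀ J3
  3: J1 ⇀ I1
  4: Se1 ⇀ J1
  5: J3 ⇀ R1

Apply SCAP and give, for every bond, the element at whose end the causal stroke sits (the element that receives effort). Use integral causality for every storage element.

#0 |J1
#1 |J2
#2 |J3
#3 |I1
#4 |J1
#5 |R1

β4 stroke→J1  (Se1 (Se) sets effort on bond)
β3 stroke→I1  (I1: I, integral causality)
β0 stroke→J1  (1-jn J1 has f-setter on 3)
β1 stroke→J2  (GY GY1: same side as bond 0)
β2 stroke→J3  (common-e at J2 fixed by 1)
β5 stroke→R1  (J3: last free bond brings flow in)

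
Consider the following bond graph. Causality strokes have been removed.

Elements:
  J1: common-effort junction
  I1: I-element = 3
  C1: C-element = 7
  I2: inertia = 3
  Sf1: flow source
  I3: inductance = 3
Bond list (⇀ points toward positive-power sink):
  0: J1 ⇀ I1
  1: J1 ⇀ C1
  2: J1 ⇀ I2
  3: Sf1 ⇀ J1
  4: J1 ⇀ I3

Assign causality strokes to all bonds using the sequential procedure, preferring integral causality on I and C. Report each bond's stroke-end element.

#3 stroke at Sf1  (Sf1: flow source, stroke at near end)
#0 stroke at I1  (I1 integral (f out))
#1 stroke at J1  (C1 outputs effort q/C1)
#2 stroke at I2  (J1 effort already set via bond 1)
#4 stroke at I3  (J1: bond 1 brought effort, rest push out)

b0 |I1
b1 |J1
b2 |I2
b3 |Sf1
b4 |I3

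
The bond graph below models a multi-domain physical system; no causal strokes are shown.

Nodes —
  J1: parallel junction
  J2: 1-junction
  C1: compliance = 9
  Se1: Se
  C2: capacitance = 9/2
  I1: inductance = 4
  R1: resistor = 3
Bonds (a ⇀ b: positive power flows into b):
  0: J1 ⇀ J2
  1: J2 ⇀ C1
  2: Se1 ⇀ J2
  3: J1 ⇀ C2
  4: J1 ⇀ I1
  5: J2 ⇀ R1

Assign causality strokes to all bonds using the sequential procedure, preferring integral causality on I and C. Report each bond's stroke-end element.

bond 2 stroke→J2  (Se1: effort source, stroke at far end)
bond 1 stroke→J2  (C1: C, integral causality)
bond 3 stroke→J1  (C2: C, integral causality)
bond 0 stroke→J2  (J1 effort already set via bond 3)
bond 4 stroke→I1  (0-jn J1 has e-setter on 3)
bond 5 stroke→R1  (closing 1-jn rule on J2)

b0 →J2
b1 →J2
b2 →J2
b3 →J1
b4 →I1
b5 →R1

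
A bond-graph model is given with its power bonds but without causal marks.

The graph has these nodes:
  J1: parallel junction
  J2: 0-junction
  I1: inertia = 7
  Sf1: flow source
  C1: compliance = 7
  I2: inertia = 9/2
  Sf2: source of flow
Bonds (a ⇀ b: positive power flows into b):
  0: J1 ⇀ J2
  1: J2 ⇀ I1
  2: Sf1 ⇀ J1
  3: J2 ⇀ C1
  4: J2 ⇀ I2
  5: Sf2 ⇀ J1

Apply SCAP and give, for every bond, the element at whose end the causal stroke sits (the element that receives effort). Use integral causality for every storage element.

β0 stroke→J1
β1 stroke→I1
β2 stroke→Sf1
β3 stroke→J2
β4 stroke→I2
β5 stroke→Sf2

β2 stroke→Sf1  (Sf1 (Sf) sets flow on bond)
β5 stroke→Sf2  (Sf2: flow source, stroke at near end)
β0 stroke→J1  (J1: last free bond brings effort in)
β1 stroke→I1  (I1: I, integral causality)
β3 stroke→J2  (prefer integral on C1)
β4 stroke→I2  (0-jn J2 has e-setter on 3)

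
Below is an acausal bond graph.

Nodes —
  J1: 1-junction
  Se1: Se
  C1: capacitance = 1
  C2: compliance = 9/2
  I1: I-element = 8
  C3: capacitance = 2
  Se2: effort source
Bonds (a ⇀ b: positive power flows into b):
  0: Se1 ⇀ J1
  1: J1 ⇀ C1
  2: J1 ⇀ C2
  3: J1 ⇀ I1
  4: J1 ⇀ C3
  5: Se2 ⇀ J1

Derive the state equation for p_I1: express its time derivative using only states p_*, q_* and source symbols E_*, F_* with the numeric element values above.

dp_I1/dt = E_Se1 + E_Se2 - q_C1 - 2*q_C2/9 - q_C3/2

b0 |J1  (source Se1 imposes e)
b5 |J1  (Se2: effort source, stroke at far end)
b1 |J1  (C1: C, integral causality)
b2 |J1  (C2: C, integral causality)
b3 |I1  (I1: I, integral causality)
b4 |J1  (J1 flow already set via bond 3)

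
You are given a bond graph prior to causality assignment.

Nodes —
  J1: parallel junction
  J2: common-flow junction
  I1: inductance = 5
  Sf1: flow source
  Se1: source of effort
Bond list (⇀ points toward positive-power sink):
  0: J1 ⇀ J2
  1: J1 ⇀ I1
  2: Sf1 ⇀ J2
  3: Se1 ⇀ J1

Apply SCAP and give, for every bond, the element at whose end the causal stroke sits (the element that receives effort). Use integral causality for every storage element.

b2 →Sf1  (Sf1 fixes flow; stroke at Sf1)
b3 →J1  (source Se1 imposes e)
b0 →J2  (J1 effort already set via bond 3)
b1 →I1  (J1 effort already set via bond 3)

b0 stroke at J2
b1 stroke at I1
b2 stroke at Sf1
b3 stroke at J1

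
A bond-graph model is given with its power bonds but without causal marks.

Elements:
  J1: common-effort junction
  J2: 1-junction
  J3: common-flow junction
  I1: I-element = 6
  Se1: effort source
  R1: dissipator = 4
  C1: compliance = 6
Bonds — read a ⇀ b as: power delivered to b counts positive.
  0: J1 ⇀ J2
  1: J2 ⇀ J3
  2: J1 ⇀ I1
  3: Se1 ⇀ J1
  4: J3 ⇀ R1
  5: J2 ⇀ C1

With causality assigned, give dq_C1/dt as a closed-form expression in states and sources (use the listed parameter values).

dq_C1/dt = E_Se1/4 - q_C1/24

bond 3 →J1  (Se1 (Se) sets effort on bond)
bond 0 →J2  (J1: bond 3 brought effort, rest push out)
bond 2 →I1  (J1 effort already set via bond 3)
bond 5 →J2  (C1: C, integral causality)
bond 1 →J3  (J2: last free bond brings flow in)
bond 4 →R1  (J3: last free bond brings flow in)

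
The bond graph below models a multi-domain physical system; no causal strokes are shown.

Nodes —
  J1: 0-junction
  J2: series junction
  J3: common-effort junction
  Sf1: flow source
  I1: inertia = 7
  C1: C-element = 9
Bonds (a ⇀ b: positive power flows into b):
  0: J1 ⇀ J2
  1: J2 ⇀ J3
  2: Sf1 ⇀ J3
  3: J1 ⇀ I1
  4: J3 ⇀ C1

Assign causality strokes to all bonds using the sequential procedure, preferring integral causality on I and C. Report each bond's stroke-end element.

β2 stroke→Sf1  (Sf1 (Sf) sets flow on bond)
β3 stroke→I1  (I1: I, integral causality)
β0 stroke→J1  (J1: last free bond brings effort in)
β1 stroke→J2  (J2 flow already set via bond 0)
β4 stroke→J3  (closing 0-jn rule on J3)

β0 stroke→J1
β1 stroke→J2
β2 stroke→Sf1
β3 stroke→I1
β4 stroke→J3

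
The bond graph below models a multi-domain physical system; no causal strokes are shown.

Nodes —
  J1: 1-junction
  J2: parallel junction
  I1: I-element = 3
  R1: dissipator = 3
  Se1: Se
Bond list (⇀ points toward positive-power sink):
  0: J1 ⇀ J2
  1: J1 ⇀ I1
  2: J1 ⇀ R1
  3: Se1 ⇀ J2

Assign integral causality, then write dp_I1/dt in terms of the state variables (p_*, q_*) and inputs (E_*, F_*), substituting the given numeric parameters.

dp_I1/dt = -E_Se1 - p_I1

bond 3 stroke→J2  (Se1 fixes effort; stroke away)
bond 0 stroke→J1  (J2 effort already set via bond 3)
bond 1 stroke→I1  (I1 outputs flow p/I1)
bond 2 stroke→J1  (1-jn J1 has f-setter on 1)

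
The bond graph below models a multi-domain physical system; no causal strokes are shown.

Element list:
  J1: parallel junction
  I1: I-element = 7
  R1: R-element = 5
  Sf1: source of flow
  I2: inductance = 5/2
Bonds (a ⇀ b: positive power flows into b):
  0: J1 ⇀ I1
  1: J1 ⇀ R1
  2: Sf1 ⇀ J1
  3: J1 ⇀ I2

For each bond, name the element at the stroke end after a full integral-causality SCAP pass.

b0 stroke→I1
b1 stroke→J1
b2 stroke→Sf1
b3 stroke→I2

b2 stroke→Sf1  (Sf1 fixes flow; stroke at Sf1)
b0 stroke→I1  (prefer integral on I1)
b3 stroke→I2  (prefer integral on I2)
b1 stroke→J1  (J1: last free bond brings effort in)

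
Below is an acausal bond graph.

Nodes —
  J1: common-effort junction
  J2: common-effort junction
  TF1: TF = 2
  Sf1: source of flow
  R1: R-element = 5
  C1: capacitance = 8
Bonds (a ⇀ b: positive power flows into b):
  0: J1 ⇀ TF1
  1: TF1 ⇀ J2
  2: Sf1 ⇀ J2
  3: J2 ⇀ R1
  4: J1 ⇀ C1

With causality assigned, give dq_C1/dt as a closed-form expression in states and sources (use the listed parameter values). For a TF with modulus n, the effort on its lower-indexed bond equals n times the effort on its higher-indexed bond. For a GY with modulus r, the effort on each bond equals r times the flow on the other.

dq_C1/dt = F_Sf1/2 - q_C1/160

#2 →Sf1  (source Sf1 imposes f)
#4 →J1  (C1: C, integral causality)
#0 →TF1  (common-e at J1 fixed by 4)
#1 →J2  (TF1 one-in-one-out from 0)
#3 →R1  (J2: bond 1 brought effort, rest push out)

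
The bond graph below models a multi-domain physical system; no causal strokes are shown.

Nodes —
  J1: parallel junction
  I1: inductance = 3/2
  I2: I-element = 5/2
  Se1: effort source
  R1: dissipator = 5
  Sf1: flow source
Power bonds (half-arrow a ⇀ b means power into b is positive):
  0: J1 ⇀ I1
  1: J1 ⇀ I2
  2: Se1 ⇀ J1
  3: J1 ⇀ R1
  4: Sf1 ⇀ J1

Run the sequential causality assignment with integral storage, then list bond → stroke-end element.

bond 2 |J1  (Se1 (Se) sets effort on bond)
bond 4 |Sf1  (source Sf1 imposes f)
bond 0 |I1  (J1: bond 2 brought effort, rest push out)
bond 1 |I2  (J1 effort already set via bond 2)
bond 3 |R1  (J1 effort already set via bond 2)

b0 stroke→I1
b1 stroke→I2
b2 stroke→J1
b3 stroke→R1
b4 stroke→Sf1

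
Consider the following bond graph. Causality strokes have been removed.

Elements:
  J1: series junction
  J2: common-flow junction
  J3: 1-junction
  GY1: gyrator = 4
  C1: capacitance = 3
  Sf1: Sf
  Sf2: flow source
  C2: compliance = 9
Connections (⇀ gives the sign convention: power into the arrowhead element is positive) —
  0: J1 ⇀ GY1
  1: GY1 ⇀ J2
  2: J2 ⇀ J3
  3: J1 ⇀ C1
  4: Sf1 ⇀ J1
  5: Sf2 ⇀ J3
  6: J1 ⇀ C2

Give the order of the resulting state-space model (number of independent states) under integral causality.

2  (C1, C2 all integral)

bond 4 stroke→Sf1  (Sf1 (Sf) sets flow on bond)
bond 5 stroke→Sf2  (Sf2 (Sf) sets flow on bond)
bond 0 stroke→J1  (1-jn J1 has f-setter on 4)
bond 3 stroke→J1  (1-jn J1 has f-setter on 4)
bond 6 stroke→J1  (1-jn J1 has f-setter on 4)
bond 2 stroke→J3  (common-f at J3 fixed by 5)
bond 1 stroke→J2  (through GY1, causality inverts; strokes same side of GY1)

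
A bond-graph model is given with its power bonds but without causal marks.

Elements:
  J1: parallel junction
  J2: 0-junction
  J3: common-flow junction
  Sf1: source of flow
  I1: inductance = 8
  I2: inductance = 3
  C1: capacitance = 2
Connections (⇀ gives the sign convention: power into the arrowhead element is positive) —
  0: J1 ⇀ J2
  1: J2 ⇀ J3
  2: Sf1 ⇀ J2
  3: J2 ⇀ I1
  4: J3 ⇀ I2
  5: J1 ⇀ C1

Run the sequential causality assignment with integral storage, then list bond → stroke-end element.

#2 →Sf1  (Sf1 (Sf) sets flow on bond)
#3 →I1  (I1: I, integral causality)
#4 →I2  (I2 integral (f out))
#1 →J3  (J3: bond 4 brought flow, rest push out)
#0 →J2  (closing 0-jn rule on J2)
#5 →J1  (J1 needs exactly one e-in)

b0 |J2
b1 |J3
b2 |Sf1
b3 |I1
b4 |I2
b5 |J1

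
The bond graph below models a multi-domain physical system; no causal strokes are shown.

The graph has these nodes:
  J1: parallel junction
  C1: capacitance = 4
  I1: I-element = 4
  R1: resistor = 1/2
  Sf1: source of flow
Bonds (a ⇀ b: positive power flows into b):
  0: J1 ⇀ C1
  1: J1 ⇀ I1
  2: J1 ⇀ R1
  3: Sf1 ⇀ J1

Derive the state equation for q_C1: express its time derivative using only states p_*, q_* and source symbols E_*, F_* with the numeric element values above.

#3 stroke→Sf1  (Sf1 (Sf) sets flow on bond)
#0 stroke→J1  (C1: C, integral causality)
#1 stroke→I1  (J1: bond 0 brought effort, rest push out)
#2 stroke→R1  (0-jn J1 has e-setter on 0)

dq_C1/dt = F_Sf1 - p_I1/4 - q_C1/2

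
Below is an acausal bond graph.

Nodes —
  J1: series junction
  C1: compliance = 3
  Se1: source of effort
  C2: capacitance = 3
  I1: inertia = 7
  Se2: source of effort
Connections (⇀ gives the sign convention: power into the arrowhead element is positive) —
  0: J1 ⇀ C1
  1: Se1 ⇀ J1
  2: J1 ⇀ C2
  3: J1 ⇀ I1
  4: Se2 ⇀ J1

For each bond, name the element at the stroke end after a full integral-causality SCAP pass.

bond 1 stroke→J1  (Se1: effort source, stroke at far end)
bond 4 stroke→J1  (source Se2 imposes e)
bond 0 stroke→J1  (C1 integral (e out))
bond 2 stroke→J1  (prefer integral on C2)
bond 3 stroke→I1  (J1 needs exactly one f-in)

b0 stroke→J1
b1 stroke→J1
b2 stroke→J1
b3 stroke→I1
b4 stroke→J1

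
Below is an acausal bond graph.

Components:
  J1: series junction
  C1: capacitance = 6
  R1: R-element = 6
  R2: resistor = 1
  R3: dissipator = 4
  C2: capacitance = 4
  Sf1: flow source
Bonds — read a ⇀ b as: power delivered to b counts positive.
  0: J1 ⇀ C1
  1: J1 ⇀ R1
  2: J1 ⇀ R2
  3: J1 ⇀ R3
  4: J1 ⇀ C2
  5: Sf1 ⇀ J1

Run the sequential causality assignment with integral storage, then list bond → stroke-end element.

bond 5 |Sf1  (source Sf1 imposes f)
bond 0 |J1  (J1 flow already set via bond 5)
bond 1 |J1  (1-jn J1 has f-setter on 5)
bond 2 |J1  (1-jn J1 has f-setter on 5)
bond 3 |J1  (J1 flow already set via bond 5)
bond 4 |J1  (J1: bond 5 brought flow, rest push out)

bond 0 stroke at J1
bond 1 stroke at J1
bond 2 stroke at J1
bond 3 stroke at J1
bond 4 stroke at J1
bond 5 stroke at Sf1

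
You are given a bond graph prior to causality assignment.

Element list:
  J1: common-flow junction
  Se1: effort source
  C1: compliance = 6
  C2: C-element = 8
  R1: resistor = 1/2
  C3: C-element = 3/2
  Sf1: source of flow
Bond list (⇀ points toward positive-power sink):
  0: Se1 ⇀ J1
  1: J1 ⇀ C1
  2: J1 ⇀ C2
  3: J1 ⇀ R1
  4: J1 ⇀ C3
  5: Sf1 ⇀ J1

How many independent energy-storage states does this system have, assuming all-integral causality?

3  (C1, C2, C3 all integral)

β0 →J1  (Se1: effort source, stroke at far end)
β5 →Sf1  (Sf1 fixes flow; stroke at Sf1)
β1 →J1  (1-jn J1 has f-setter on 5)
β2 →J1  (1-jn J1 has f-setter on 5)
β3 →J1  (J1 flow already set via bond 5)
β4 →J1  (J1 flow already set via bond 5)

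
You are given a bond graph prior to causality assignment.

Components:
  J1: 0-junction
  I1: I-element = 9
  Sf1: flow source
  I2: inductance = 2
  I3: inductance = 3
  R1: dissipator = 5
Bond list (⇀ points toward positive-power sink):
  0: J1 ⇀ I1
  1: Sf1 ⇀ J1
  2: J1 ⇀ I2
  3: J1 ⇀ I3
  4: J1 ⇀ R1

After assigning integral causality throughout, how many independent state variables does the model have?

3  (I1, I2, I3 all integral)

bond 1 stroke at Sf1  (Sf1: flow source, stroke at near end)
bond 0 stroke at I1  (I1 outputs flow p/I1)
bond 2 stroke at I2  (prefer integral on I2)
bond 3 stroke at I3  (I3 outputs flow p/I3)
bond 4 stroke at J1  (J1: last free bond brings effort in)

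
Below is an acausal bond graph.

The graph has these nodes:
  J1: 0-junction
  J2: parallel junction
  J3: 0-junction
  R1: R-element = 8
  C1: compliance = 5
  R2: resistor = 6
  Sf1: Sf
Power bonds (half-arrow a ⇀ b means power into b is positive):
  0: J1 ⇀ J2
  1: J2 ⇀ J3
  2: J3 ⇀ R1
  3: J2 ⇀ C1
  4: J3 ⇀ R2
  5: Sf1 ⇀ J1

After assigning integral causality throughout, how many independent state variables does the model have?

bond 5 stroke→Sf1  (Sf1 fixes flow; stroke at Sf1)
bond 0 stroke→J1  (only one effort-in slot at J1)
bond 3 stroke→J2  (prefer integral on C1)
bond 1 stroke→J3  (common-e at J2 fixed by 3)
bond 2 stroke→R1  (J3 effort already set via bond 1)
bond 4 stroke→R2  (J3: bond 1 brought effort, rest push out)

1  (C1 all integral)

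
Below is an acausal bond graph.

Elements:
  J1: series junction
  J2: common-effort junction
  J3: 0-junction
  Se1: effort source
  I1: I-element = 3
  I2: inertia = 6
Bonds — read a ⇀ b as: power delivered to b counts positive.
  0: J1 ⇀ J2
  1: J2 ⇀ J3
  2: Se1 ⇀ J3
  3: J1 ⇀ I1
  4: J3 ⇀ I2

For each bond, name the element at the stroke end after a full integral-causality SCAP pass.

β0 →J1
β1 →J2
β2 →J3
β3 →I1
β4 →I2

b2 |J3  (Se1: effort source, stroke at far end)
b1 |J2  (J3: bond 2 brought effort, rest push out)
b4 |I2  (0-jn J3 has e-setter on 2)
b0 |J1  (J2: bond 1 brought effort, rest push out)
b3 |I1  (J1 needs exactly one f-in)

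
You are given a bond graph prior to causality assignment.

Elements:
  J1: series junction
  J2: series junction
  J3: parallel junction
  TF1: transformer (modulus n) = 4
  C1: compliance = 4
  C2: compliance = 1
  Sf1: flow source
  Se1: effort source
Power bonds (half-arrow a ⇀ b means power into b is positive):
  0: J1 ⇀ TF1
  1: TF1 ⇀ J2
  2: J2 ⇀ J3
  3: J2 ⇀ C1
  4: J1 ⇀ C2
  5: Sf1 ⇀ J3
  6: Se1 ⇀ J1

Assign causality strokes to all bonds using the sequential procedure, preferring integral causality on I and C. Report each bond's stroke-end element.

β5 →Sf1  (source Sf1 imposes f)
β6 →J1  (source Se1 imposes e)
β2 →J3  (closing 0-jn rule on J3)
β1 →J2  (J2 flow already set via bond 2)
β3 →J2  (J2: bond 2 brought flow, rest push out)
β0 →TF1  (TF1: transformer flips bond 1)
β4 →J1  (J1: bond 0 brought flow, rest push out)

β0 stroke at TF1
β1 stroke at J2
β2 stroke at J3
β3 stroke at J2
β4 stroke at J1
β5 stroke at Sf1
β6 stroke at J1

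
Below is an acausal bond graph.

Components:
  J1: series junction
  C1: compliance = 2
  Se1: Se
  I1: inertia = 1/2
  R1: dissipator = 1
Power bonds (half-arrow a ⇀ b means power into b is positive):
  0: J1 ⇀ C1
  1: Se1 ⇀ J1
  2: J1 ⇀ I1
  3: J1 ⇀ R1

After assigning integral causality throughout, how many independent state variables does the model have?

#1 →J1  (Se1 (Se) sets effort on bond)
#0 →J1  (C1: C, integral causality)
#2 →I1  (I1 integral (f out))
#3 →J1  (1-jn J1 has f-setter on 2)

2  (C1, I1 all integral)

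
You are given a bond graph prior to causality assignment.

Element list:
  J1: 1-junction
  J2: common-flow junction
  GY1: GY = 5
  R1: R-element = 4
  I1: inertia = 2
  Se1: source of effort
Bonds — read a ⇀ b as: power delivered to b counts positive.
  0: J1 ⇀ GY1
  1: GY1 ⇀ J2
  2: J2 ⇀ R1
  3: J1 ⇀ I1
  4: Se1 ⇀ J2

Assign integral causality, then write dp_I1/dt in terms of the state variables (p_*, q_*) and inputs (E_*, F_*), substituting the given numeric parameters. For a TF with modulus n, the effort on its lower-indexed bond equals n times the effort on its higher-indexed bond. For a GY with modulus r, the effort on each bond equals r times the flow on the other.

#4 stroke at J2  (Se1: effort source, stroke at far end)
#3 stroke at I1  (I1 outputs flow p/I1)
#0 stroke at J1  (J1: bond 3 brought flow, rest push out)
#1 stroke at J2  (through GY1, causality inverts; strokes same side of GY1)
#2 stroke at R1  (closing 1-jn rule on J2)

dp_I1/dt = -5*E_Se1/4 - 25*p_I1/8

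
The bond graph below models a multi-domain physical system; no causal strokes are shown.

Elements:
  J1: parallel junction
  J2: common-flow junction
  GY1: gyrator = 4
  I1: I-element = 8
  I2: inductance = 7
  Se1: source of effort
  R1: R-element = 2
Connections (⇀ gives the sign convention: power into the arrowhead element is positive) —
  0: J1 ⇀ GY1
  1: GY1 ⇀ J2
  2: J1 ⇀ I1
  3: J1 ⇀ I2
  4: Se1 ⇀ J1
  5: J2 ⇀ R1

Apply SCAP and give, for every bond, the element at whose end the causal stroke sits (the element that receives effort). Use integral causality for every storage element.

β4 stroke at J1  (source Se1 imposes e)
β0 stroke at GY1  (common-e at J1 fixed by 4)
β2 stroke at I1  (J1: bond 4 brought effort, rest push out)
β3 stroke at I2  (J1: bond 4 brought effort, rest push out)
β1 stroke at GY1  (GY1: gyrator matches bond 0)
β5 stroke at J2  (1-jn J2 has f-setter on 1)

b0 stroke at GY1
b1 stroke at GY1
b2 stroke at I1
b3 stroke at I2
b4 stroke at J1
b5 stroke at J2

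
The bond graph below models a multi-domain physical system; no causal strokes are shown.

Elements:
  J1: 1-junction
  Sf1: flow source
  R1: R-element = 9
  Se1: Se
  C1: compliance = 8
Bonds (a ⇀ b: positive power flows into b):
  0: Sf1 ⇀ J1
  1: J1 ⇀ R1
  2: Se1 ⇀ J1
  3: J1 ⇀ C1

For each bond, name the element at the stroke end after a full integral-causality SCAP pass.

b0 stroke at Sf1  (source Sf1 imposes f)
b2 stroke at J1  (Se1 fixes effort; stroke away)
b1 stroke at J1  (J1 flow already set via bond 0)
b3 stroke at J1  (J1: bond 0 brought flow, rest push out)

b0 |Sf1
b1 |J1
b2 |J1
b3 |J1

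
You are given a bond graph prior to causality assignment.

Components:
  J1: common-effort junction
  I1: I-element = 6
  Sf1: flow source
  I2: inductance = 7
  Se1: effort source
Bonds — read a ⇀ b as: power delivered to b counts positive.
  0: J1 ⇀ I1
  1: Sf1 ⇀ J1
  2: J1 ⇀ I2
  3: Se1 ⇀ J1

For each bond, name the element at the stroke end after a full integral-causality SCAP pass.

bond 0 →I1
bond 1 →Sf1
bond 2 →I2
bond 3 →J1

#1 →Sf1  (Sf1 fixes flow; stroke at Sf1)
#3 →J1  (Se1: effort source, stroke at far end)
#0 →I1  (J1: bond 3 brought effort, rest push out)
#2 →I2  (0-jn J1 has e-setter on 3)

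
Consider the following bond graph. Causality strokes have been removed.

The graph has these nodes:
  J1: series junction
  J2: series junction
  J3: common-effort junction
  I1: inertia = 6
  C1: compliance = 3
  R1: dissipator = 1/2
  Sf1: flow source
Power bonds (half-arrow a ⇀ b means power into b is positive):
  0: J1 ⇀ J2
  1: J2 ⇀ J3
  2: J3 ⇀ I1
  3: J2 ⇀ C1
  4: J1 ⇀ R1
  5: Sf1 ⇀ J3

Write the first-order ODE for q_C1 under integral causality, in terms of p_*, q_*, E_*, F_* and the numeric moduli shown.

dq_C1/dt = -F_Sf1 + p_I1/6

bond 5 →Sf1  (Sf1: flow source, stroke at near end)
bond 2 →I1  (prefer integral on I1)
bond 1 →J3  (J3 needs exactly one e-in)
bond 0 →J2  (J2: bond 1 brought flow, rest push out)
bond 3 →J2  (J2: bond 1 brought flow, rest push out)
bond 4 →J1  (J1 flow already set via bond 0)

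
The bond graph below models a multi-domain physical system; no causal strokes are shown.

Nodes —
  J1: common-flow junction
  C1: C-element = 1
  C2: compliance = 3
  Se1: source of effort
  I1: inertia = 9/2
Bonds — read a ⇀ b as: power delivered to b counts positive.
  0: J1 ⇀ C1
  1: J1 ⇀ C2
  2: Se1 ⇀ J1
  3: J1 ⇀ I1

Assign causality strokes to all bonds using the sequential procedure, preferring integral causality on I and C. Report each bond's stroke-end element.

b2 stroke→J1  (Se1 (Se) sets effort on bond)
b0 stroke→J1  (C1 outputs effort q/C1)
b1 stroke→J1  (prefer integral on C2)
b3 stroke→I1  (only one flow-in slot at J1)

bond 0 |J1
bond 1 |J1
bond 2 |J1
bond 3 |I1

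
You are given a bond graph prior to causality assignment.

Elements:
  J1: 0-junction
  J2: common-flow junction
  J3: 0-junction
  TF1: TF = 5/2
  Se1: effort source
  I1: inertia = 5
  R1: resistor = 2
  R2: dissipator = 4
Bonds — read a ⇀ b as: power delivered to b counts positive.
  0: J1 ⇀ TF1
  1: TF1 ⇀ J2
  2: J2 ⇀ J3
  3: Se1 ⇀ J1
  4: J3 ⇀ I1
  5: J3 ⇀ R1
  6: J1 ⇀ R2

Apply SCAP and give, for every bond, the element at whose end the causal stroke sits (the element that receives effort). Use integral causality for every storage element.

bond 3 stroke→J1  (source Se1 imposes e)
bond 0 stroke→TF1  (common-e at J1 fixed by 3)
bond 6 stroke→R2  (common-e at J1 fixed by 3)
bond 1 stroke→J2  (through TF1, causality passes straight; one stroke at TF1)
bond 2 stroke→J3  (J2 needs exactly one f-in)
bond 4 stroke→I1  (common-e at J3 fixed by 2)
bond 5 stroke→R1  (J3: bond 2 brought effort, rest push out)

bond 0 |TF1
bond 1 |J2
bond 2 |J3
bond 3 |J1
bond 4 |I1
bond 5 |R1
bond 6 |R2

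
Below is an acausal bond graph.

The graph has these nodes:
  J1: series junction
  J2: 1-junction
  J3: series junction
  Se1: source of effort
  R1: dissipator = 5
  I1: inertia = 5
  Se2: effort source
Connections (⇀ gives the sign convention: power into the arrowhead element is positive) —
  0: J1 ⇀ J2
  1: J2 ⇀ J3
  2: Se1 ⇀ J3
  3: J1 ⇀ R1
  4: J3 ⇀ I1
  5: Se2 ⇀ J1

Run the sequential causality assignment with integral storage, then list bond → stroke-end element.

β0 stroke→J2
β1 stroke→J3
β2 stroke→J3
β3 stroke→J1
β4 stroke→I1
β5 stroke→J1

β2 stroke→J3  (Se1 fixes effort; stroke away)
β5 stroke→J1  (Se2 fixes effort; stroke away)
β4 stroke→I1  (prefer integral on I1)
β1 stroke→J3  (1-jn J3 has f-setter on 4)
β0 stroke→J2  (J2 flow already set via bond 1)
β3 stroke→J1  (J1 flow already set via bond 0)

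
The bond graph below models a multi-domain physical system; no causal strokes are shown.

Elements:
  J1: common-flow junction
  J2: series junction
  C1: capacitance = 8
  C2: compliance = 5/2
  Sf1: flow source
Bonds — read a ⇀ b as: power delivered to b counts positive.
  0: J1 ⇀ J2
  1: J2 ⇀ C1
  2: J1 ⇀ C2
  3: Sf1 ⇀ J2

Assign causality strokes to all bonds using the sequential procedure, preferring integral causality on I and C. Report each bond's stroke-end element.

bond 0 stroke→J2
bond 1 stroke→J2
bond 2 stroke→J1
bond 3 stroke→Sf1

#3 →Sf1  (Sf1 (Sf) sets flow on bond)
#0 →J2  (1-jn J2 has f-setter on 3)
#1 →J2  (J2 flow already set via bond 3)
#2 →J1  (J1 flow already set via bond 0)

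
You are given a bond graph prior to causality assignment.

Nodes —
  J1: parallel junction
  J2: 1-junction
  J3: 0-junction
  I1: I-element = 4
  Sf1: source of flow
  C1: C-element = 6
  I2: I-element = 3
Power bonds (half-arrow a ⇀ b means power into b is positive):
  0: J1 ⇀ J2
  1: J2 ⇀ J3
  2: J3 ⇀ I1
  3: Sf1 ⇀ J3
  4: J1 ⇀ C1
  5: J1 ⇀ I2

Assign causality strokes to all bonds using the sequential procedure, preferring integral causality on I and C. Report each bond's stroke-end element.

b0 stroke at J2
b1 stroke at J3
b2 stroke at I1
b3 stroke at Sf1
b4 stroke at J1
b5 stroke at I2

b3 stroke→Sf1  (Sf1 fixes flow; stroke at Sf1)
b2 stroke→I1  (I1 integral (f out))
b1 stroke→J3  (J3: last free bond brings effort in)
b0 stroke→J2  (1-jn J2 has f-setter on 1)
b4 stroke→J1  (C1 integral (e out))
b5 stroke→I2  (J1: bond 4 brought effort, rest push out)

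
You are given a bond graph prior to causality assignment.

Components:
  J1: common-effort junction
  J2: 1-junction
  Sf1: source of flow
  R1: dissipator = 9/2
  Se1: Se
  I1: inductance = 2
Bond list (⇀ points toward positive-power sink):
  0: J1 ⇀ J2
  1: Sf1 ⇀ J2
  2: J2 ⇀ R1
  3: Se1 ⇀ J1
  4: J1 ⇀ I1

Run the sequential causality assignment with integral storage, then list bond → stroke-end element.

bond 0 stroke at J2
bond 1 stroke at Sf1
bond 2 stroke at J2
bond 3 stroke at J1
bond 4 stroke at I1

β1 |Sf1  (source Sf1 imposes f)
β3 |J1  (Se1 fixes effort; stroke away)
β0 |J2  (J1: bond 3 brought effort, rest push out)
β4 |I1  (J1 effort already set via bond 3)
β2 |J2  (1-jn J2 has f-setter on 1)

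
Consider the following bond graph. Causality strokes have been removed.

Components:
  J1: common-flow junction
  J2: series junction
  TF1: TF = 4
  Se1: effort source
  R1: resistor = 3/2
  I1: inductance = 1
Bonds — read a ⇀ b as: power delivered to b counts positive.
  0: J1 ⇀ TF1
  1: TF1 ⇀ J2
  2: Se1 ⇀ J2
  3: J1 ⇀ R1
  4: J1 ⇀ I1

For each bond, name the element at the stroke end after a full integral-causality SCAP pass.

b2 |J2  (Se1: effort source, stroke at far end)
b1 |TF1  (J2 needs exactly one f-in)
b0 |J1  (TF1: transformer flips bond 1)
b4 |I1  (prefer integral on I1)
b3 |J1  (J1: bond 4 brought flow, rest push out)

β0 →J1
β1 →TF1
β2 →J2
β3 →J1
β4 →I1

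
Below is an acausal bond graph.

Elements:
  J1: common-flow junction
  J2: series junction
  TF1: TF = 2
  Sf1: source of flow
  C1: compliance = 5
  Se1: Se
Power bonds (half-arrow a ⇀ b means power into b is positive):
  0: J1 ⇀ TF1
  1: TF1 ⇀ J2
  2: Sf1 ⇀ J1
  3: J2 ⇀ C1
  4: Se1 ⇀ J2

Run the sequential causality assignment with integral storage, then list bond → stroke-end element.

β0 stroke→J1
β1 stroke→TF1
β2 stroke→Sf1
β3 stroke→J2
β4 stroke→J2

#2 →Sf1  (Sf1 (Sf) sets flow on bond)
#4 →J2  (Se1 (Se) sets effort on bond)
#0 →J1  (J1: bond 2 brought flow, rest push out)
#1 →TF1  (through TF1, causality passes straight; one stroke at TF1)
#3 →J2  (1-jn J2 has f-setter on 1)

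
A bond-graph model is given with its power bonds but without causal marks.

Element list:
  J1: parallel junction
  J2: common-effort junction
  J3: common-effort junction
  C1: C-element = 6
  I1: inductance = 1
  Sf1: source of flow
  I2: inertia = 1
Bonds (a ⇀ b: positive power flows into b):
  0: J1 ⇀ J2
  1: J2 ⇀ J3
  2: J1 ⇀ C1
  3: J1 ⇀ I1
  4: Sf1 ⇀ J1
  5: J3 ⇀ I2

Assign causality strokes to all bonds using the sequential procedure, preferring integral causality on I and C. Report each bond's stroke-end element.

β4 stroke at Sf1  (Sf1 fixes flow; stroke at Sf1)
β2 stroke at J1  (prefer integral on C1)
β0 stroke at J2  (common-e at J1 fixed by 2)
β3 stroke at I1  (J1: bond 2 brought effort, rest push out)
β1 stroke at J3  (J2: bond 0 brought effort, rest push out)
β5 stroke at I2  (common-e at J3 fixed by 1)

β0 stroke at J2
β1 stroke at J3
β2 stroke at J1
β3 stroke at I1
β4 stroke at Sf1
β5 stroke at I2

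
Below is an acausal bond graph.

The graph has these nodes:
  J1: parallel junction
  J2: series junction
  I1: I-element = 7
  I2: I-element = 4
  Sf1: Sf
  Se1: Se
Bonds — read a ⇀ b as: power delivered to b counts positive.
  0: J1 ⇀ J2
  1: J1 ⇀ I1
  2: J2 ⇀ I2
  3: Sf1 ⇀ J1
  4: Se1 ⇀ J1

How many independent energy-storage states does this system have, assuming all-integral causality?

β3 |Sf1  (Sf1 fixes flow; stroke at Sf1)
β4 |J1  (Se1 fixes effort; stroke away)
β0 |J2  (J1 effort already set via bond 4)
β1 |I1  (J1: bond 4 brought effort, rest push out)
β2 |I2  (only one flow-in slot at J2)

2  (I1, I2 all integral)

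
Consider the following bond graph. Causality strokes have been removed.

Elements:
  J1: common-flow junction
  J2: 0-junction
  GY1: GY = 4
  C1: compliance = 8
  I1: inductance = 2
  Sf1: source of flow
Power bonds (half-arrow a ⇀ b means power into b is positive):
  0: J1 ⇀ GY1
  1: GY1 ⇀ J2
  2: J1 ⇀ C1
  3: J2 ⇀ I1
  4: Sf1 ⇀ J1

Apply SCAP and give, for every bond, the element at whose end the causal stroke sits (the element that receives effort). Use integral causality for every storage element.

b0 |J1
b1 |J2
b2 |J1
b3 |I1
b4 |Sf1

b4 |Sf1  (Sf1 fixes flow; stroke at Sf1)
b0 |J1  (J1: bond 4 brought flow, rest push out)
b2 |J1  (1-jn J1 has f-setter on 4)
b1 |J2  (GY GY1: same side as bond 0)
b3 |I1  (J2 effort already set via bond 1)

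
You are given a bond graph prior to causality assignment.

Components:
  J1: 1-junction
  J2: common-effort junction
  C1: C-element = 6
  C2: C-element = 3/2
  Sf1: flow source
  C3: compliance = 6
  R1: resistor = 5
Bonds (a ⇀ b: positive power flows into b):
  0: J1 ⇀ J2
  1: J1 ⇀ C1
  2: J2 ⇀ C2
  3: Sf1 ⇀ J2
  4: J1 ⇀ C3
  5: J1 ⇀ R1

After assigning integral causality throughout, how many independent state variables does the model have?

3  (C1, C2, C3 all integral)

bond 3 |Sf1  (Sf1: flow source, stroke at near end)
bond 1 |J1  (prefer integral on C1)
bond 2 |J2  (C2 outputs effort q/C2)
bond 0 |J1  (common-e at J2 fixed by 2)
bond 4 |J1  (C3 integral (e out))
bond 5 |R1  (only one flow-in slot at J1)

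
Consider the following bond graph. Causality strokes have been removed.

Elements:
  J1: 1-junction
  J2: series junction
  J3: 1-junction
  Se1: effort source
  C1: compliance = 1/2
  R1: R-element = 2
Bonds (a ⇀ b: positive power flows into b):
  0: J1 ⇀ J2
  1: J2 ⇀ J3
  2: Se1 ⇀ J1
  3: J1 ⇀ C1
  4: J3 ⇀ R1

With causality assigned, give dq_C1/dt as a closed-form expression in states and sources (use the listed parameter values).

dq_C1/dt = E_Se1/2 - q_C1

b2 →J1  (Se1 fixes effort; stroke away)
b3 →J1  (C1 integral (e out))
b0 →J2  (J1 needs exactly one f-in)
b1 →J3  (only one flow-in slot at J2)
b4 →R1  (J3 needs exactly one f-in)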